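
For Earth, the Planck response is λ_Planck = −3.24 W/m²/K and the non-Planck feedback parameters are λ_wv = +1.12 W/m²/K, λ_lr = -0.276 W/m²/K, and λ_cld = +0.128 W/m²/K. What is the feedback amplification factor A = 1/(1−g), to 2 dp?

1.43

Convert to gains: g_wv = 1.12/3.24 = 0.3457; g_lr = -0.276/3.24 = -0.08519; g_cld = 0.128/3.24 = 0.03951.
Total gain g = 0.30002.
A = 1/(1 − 0.30002) = 1.43.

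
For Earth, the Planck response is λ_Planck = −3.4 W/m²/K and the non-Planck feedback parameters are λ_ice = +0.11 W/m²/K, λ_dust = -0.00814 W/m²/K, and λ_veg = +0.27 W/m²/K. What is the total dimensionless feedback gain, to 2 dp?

0.11

Convert to gains: g_ice = 0.11/3.4 = 0.03235; g_dust = -0.00814/3.4 = -0.002394; g_veg = 0.27/3.4 = 0.07941.
Total gain g = 0.109366.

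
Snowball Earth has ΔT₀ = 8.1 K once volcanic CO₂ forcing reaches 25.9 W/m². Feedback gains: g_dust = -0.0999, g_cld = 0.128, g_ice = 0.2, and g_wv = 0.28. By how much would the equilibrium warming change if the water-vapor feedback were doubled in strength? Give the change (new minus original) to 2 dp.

Original: g = 0.5081, ΔT = 8.1/(1−0.5081) = 16.4668 K.
With doubled water-vapor: g' = 0.7881, ΔT' = 8.1/(1−0.7881) = 38.2256 K.
Change = 38.2256 − 16.4668 = 21.76 K.

21.76 K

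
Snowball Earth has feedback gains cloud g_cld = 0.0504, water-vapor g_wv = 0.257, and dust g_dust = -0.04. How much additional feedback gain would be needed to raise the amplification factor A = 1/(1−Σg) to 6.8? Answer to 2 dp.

Current total gain = 0.2674.
Target gain for A = 6.8: g* = 1 − 1/6.8 = 0.8529.
Additional gain needed = 0.8529 − 0.2674 = 0.59.

0.59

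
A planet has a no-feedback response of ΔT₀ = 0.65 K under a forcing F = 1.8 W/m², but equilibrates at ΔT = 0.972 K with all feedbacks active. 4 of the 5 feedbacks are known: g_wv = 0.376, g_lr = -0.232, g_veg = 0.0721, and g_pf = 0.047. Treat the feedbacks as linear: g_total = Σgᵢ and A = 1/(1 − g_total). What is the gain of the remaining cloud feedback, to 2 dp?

0.07

Amplification A = ΔT/ΔT₀ = 0.972/0.65 = 1.495.
Total gain g = 1 − 1/A = 1 − 1/1.495 = 0.3311.
Known gains sum to 0.376 − 0.232 + 0.0721 + 0.047 = 0.2631.
g_cld = 0.3311 − 0.2631 = 0.07.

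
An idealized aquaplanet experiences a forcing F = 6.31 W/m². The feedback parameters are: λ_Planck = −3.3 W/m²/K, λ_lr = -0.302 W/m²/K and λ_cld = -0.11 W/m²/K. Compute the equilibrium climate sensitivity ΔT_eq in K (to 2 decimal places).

Net feedback parameter λ = (−3.3) + (-0.302) + (-0.11) = -3.712 W/m²/K.
ΔT = −F/λ = −6.31/(-3.712) = 1.70 K.

1.70 K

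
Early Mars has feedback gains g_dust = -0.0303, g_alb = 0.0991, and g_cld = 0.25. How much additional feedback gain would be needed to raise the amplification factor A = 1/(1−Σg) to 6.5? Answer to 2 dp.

Current total gain = 0.3188.
Target gain for A = 6.5: g* = 1 − 1/6.5 = 0.8462.
Additional gain needed = 0.8462 − 0.3188 = 0.53.

0.53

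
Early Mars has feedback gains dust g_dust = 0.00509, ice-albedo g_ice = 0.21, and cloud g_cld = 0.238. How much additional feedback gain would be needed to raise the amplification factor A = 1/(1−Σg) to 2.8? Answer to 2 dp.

0.19

Current total gain = 0.45309.
Target gain for A = 2.8: g* = 1 − 1/2.8 = 0.6429.
Additional gain needed = 0.6429 − 0.45309 = 0.19.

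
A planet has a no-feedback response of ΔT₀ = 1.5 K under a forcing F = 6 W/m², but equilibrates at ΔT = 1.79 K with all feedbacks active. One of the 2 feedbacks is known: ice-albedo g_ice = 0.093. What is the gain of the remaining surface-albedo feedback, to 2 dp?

Amplification A = ΔT/ΔT₀ = 1.79/1.5 = 1.193.
Total gain g = 1 − 1/A = 1 − 1/1.193 = 0.1618.
The known gain is 0.093.
g_alb = 0.1618 − 0.093 = 0.07.

0.07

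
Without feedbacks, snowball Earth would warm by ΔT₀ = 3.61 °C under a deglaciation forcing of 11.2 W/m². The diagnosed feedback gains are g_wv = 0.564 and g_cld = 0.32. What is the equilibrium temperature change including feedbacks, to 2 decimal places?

Total gain g = 0.564 + 0.32 = 0.884.
Amplification A = 1/(1 − 0.884) = 8.621.
ΔT = 3.61 × 8.621 = 31.12 °C.

31.12 °C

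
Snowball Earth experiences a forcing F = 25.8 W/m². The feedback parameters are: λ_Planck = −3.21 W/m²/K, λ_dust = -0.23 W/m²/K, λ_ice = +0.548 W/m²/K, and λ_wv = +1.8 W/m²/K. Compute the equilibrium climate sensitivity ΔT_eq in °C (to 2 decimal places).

Net feedback parameter λ = (−3.21) + (-0.23) + (+0.548) + (+1.8) = -1.092 W/m²/K.
ΔT = −F/λ = −25.8/(-1.092) = 23.63 °C.

23.63 °C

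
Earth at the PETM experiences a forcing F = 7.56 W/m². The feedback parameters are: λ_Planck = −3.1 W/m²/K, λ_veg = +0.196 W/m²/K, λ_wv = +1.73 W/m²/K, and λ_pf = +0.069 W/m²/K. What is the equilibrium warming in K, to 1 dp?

Net feedback parameter λ = (−3.1) + (+0.196) + (+1.73) + (+0.069) = -1.105 W/m²/K.
ΔT = −F/λ = −7.56/(-1.105) = 6.8 K.

6.8 K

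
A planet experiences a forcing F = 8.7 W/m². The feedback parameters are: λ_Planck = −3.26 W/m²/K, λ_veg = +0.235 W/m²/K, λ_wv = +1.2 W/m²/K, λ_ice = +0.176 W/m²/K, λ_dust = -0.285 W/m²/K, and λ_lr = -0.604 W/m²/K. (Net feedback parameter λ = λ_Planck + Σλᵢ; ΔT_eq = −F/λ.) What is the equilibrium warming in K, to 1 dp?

Net feedback parameter λ = (−3.26) + (+0.235) + (+1.2) + (+0.176) + (-0.285) + (-0.604) = -2.538 W/m²/K.
ΔT = −F/λ = −8.7/(-2.538) = 3.4 K.

3.4 K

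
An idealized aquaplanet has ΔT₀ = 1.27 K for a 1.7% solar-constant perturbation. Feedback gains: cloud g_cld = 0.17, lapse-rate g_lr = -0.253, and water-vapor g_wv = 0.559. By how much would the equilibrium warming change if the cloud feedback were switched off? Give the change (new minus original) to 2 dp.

-0.59 K

Original: g = 0.476, ΔT = 1.27/(1−0.476) = 2.4237 K.
Without cloud: g' = 0.306, ΔT' = 1.27/(1−0.306) = 1.8300 K.
Change = 1.8300 − 2.4237 = -0.59 K.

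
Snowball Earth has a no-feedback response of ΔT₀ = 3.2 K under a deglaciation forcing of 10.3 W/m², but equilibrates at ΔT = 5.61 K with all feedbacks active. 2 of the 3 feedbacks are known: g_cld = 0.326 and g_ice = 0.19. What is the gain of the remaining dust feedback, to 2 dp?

-0.09

Amplification A = ΔT/ΔT₀ = 5.61/3.2 = 1.753.
Total gain g = 1 − 1/A = 1 − 1/1.753 = 0.4295.
Known gains sum to 0.326 + 0.19 = 0.516.
g_dust = 0.4295 − 0.516 = -0.09.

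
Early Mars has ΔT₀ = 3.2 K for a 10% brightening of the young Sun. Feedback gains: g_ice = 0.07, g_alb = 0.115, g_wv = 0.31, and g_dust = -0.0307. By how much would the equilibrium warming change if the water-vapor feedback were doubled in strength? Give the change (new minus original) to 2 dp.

8.20 K

Original: g = 0.4643, ΔT = 3.2/(1−0.4643) = 5.9735 K.
With doubled water-vapor: g' = 0.7743, ΔT' = 3.2/(1−0.7743) = 14.1781 K.
Change = 14.1781 − 5.9735 = 8.20 K.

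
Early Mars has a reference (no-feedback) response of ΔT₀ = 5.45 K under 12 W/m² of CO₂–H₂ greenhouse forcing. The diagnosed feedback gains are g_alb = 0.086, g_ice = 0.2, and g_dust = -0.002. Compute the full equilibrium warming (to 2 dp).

Total gain g = 0.086 + 0.2 − 0.002 = 0.284.
Amplification A = 1/(1 − 0.284) = 1.397.
ΔT = 5.45 × 1.397 = 7.61 K.

7.61 K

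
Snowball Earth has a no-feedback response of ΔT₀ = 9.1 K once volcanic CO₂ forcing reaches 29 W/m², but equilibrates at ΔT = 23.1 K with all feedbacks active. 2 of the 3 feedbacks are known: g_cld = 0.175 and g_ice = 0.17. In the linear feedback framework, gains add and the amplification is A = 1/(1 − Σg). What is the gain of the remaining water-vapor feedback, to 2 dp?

0.26

Amplification A = ΔT/ΔT₀ = 23.1/9.1 = 2.538.
Total gain g = 1 − 1/A = 1 − 1/2.538 = 0.606.
Known gains sum to 0.175 + 0.17 = 0.345.
g_wv = 0.606 − 0.345 = 0.26.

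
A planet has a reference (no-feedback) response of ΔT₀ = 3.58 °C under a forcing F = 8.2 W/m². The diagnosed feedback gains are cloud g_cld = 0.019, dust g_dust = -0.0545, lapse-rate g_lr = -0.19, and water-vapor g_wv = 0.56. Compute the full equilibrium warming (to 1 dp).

Total gain g = 0.019 − 0.0545 − 0.19 + 0.56 = 0.3345.
Amplification A = 1/(1 − 0.3345) = 1.503.
ΔT = 3.58 × 1.503 = 5.4 °C.

5.4 °C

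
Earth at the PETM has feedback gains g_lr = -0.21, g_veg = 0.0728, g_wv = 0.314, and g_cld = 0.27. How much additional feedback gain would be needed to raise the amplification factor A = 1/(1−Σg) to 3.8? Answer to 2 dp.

0.29

Current total gain = 0.4468.
Target gain for A = 3.8: g* = 1 − 1/3.8 = 0.7368.
Additional gain needed = 0.7368 − 0.4468 = 0.29.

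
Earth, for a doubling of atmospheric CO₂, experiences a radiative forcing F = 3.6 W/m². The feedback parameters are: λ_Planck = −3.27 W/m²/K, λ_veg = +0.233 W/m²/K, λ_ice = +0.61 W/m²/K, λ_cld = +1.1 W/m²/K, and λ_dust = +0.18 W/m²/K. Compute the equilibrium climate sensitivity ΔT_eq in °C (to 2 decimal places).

Net feedback parameter λ = (−3.27) + (+0.233) + (+0.61) + (+1.1) + (+0.18) = -1.147 W/m²/K.
ΔT = −F/λ = −3.6/(-1.147) = 3.14 °C.

3.14 °C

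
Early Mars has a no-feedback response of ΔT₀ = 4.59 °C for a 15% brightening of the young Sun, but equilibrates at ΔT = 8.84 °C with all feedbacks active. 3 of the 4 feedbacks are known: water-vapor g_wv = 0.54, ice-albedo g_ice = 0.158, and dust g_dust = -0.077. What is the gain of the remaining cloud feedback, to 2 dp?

-0.14

Amplification A = ΔT/ΔT₀ = 8.84/4.59 = 1.926.
Total gain g = 1 − 1/A = 1 − 1/1.926 = 0.4808.
Known gains sum to 0.54 + 0.158 − 0.077 = 0.621.
g_cld = 0.4808 − 0.621 = -0.14.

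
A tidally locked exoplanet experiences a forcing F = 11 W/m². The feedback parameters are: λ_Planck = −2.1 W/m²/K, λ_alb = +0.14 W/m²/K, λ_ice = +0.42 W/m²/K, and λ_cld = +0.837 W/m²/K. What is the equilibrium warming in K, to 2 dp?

15.65 K

Net feedback parameter λ = (−2.1) + (+0.14) + (+0.42) + (+0.837) = -0.703 W/m²/K.
ΔT = −F/λ = −11/(-0.703) = 15.65 K.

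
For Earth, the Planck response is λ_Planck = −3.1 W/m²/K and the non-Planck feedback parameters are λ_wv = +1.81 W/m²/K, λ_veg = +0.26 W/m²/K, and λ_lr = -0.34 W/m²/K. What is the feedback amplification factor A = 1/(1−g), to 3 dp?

Convert to gains: g_wv = 1.81/3.1 = 0.5839; g_veg = 0.26/3.1 = 0.08387; g_lr = -0.34/3.1 = -0.1097.
Total gain g = 0.55807.
A = 1/(1 − 0.55807) = 2.263.

2.263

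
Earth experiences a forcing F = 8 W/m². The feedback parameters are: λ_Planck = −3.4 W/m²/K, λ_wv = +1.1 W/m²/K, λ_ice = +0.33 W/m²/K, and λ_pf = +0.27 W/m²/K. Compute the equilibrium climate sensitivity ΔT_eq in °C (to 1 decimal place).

4.7 °C

Net feedback parameter λ = (−3.4) + (+1.1) + (+0.33) + (+0.27) = -1.7 W/m²/K.
ΔT = −F/λ = −8/(-1.7) = 4.7 °C.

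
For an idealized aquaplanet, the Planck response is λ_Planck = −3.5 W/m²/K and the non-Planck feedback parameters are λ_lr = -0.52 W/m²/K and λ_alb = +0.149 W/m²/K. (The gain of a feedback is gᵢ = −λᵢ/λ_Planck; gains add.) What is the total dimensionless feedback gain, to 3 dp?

Convert to gains: g_lr = -0.52/3.5 = -0.1486; g_alb = 0.149/3.5 = 0.04257.
Total gain g = -0.10603.

-0.106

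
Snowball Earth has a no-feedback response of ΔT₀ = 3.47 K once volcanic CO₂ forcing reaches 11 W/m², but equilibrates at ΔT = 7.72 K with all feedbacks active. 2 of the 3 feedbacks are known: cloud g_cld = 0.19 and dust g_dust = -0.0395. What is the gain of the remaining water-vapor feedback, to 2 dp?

Amplification A = ΔT/ΔT₀ = 7.72/3.47 = 2.225.
Total gain g = 1 − 1/A = 1 − 1/2.225 = 0.5506.
Known gains sum to 0.19 − 0.0395 = 0.1505.
g_wv = 0.5506 − 0.1505 = 0.40.

0.40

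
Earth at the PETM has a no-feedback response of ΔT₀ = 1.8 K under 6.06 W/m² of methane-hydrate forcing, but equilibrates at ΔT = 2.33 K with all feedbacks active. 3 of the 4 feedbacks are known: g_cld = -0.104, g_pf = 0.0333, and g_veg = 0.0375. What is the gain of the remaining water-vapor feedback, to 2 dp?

0.26

Amplification A = ΔT/ΔT₀ = 2.33/1.8 = 1.294.
Total gain g = 1 − 1/A = 1 − 1/1.294 = 0.2272.
Known gains sum to -0.104 + 0.0333 + 0.0375 = -0.0332.
g_wv = 0.2272 + 0.0332 = 0.26.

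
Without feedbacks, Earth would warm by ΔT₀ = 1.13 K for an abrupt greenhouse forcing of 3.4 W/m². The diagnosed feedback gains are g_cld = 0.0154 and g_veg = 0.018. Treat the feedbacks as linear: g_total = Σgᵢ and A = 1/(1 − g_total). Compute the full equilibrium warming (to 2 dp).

Total gain g = 0.0154 + 0.018 = 0.0334.
Amplification A = 1/(1 − 0.0334) = 1.035.
ΔT = 1.13 × 1.035 = 1.17 K.

1.17 K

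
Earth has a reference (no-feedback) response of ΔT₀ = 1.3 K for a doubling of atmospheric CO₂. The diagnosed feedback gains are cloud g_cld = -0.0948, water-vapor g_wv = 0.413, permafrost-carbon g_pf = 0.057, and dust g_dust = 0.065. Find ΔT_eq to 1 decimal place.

Total gain g = -0.0948 + 0.413 + 0.057 + 0.065 = 0.4402.
Amplification A = 1/(1 − 0.4402) = 1.786.
ΔT = 1.3 × 1.786 = 2.3 K.

2.3 K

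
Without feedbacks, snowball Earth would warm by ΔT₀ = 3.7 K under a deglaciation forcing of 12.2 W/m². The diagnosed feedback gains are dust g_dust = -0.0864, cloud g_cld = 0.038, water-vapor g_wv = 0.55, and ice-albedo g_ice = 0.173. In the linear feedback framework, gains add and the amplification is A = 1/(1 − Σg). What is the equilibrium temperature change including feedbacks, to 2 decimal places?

11.37 K

Total gain g = -0.0864 + 0.038 + 0.55 + 0.173 = 0.6746.
Amplification A = 1/(1 − 0.6746) = 3.073.
ΔT = 3.7 × 3.073 = 11.37 K.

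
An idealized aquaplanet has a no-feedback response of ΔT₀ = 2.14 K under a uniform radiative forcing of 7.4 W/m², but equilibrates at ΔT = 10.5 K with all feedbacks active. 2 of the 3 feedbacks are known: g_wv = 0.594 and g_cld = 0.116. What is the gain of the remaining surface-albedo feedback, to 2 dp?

0.09

Amplification A = ΔT/ΔT₀ = 10.5/2.14 = 4.907.
Total gain g = 1 − 1/A = 1 − 1/4.907 = 0.7962.
Known gains sum to 0.594 + 0.116 = 0.71.
g_alb = 0.7962 − 0.71 = 0.09.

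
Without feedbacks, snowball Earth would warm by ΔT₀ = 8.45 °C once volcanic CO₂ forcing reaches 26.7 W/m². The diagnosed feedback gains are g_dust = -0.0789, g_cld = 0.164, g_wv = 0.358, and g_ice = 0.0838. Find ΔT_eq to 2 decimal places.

Total gain g = -0.0789 + 0.164 + 0.358 + 0.0838 = 0.5269.
Amplification A = 1/(1 − 0.5269) = 2.114.
ΔT = 8.45 × 2.114 = 17.86 °C.

17.86 °C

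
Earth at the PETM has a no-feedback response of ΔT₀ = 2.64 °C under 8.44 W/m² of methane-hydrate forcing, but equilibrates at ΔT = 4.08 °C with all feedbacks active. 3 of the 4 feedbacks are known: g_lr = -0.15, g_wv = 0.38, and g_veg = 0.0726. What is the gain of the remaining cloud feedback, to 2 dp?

Amplification A = ΔT/ΔT₀ = 4.08/2.64 = 1.545.
Total gain g = 1 − 1/A = 1 − 1/1.545 = 0.3528.
Known gains sum to -0.15 + 0.38 + 0.0726 = 0.3026.
g_cld = 0.3528 − 0.3026 = 0.05.

0.05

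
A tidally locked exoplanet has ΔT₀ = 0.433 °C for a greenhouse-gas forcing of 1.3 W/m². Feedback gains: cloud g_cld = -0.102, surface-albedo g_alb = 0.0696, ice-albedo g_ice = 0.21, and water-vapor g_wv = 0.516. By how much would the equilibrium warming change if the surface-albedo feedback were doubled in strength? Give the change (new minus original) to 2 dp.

0.42 °C

Original: g = 0.6936, ΔT = 0.433/(1−0.6936) = 1.4132 °C.
With doubled surface-albedo: g' = 0.7632, ΔT' = 0.433/(1−0.7632) = 1.8285 °C.
Change = 1.8285 − 1.4132 = 0.42 °C.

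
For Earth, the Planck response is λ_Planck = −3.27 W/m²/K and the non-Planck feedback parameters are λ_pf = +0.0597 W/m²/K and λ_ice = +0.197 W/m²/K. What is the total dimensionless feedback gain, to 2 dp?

Convert to gains: g_pf = 0.0597/3.27 = 0.01826; g_ice = 0.197/3.27 = 0.06024.
Total gain g = 0.0785.

0.08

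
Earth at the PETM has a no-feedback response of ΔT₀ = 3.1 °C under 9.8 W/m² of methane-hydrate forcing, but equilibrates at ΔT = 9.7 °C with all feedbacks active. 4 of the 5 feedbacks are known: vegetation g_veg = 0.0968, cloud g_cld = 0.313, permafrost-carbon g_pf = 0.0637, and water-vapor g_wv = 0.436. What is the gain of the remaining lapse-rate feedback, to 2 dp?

Amplification A = ΔT/ΔT₀ = 9.7/3.1 = 3.129.
Total gain g = 1 − 1/A = 1 − 1/3.129 = 0.6804.
Known gains sum to 0.0968 + 0.313 + 0.0637 + 0.436 = 0.9095.
g_lr = 0.6804 − 0.9095 = -0.23.

-0.23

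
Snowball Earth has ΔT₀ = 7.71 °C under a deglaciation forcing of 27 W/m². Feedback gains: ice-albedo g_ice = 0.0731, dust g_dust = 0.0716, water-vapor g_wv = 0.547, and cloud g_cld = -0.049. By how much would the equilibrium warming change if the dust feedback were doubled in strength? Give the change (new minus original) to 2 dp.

Original: g = 0.6427, ΔT = 7.71/(1−0.6427) = 21.5785 °C.
With doubled dust: g' = 0.7143, ΔT' = 7.71/(1−0.7143) = 26.9863 °C.
Change = 26.9863 − 21.5785 = 5.41 °C.

5.41 °C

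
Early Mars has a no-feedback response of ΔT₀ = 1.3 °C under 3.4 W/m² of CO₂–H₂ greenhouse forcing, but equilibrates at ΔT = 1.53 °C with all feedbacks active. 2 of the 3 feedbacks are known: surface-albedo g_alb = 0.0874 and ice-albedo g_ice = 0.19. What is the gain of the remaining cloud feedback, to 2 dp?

Amplification A = ΔT/ΔT₀ = 1.53/1.3 = 1.177.
Total gain g = 1 − 1/A = 1 − 1/1.177 = 0.1504.
Known gains sum to 0.0874 + 0.19 = 0.2774.
g_cld = 0.1504 − 0.2774 = -0.13.

-0.13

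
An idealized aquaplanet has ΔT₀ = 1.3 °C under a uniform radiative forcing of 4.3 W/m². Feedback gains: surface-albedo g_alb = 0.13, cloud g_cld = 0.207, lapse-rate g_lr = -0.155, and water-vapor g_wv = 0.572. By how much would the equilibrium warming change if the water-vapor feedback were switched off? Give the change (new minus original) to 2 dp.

Original: g = 0.754, ΔT = 1.3/(1−0.754) = 5.2846 °C.
Without water-vapor: g' = 0.182, ΔT' = 1.3/(1−0.182) = 1.5892 °C.
Change = 1.5892 − 5.2846 = -3.70 °C.

-3.70 °C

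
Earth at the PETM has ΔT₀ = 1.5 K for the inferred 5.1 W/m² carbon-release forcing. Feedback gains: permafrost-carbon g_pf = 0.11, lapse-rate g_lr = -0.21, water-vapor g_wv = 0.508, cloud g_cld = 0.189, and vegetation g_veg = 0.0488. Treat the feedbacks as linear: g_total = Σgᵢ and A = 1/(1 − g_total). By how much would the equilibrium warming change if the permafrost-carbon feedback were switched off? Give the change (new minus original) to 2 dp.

-1.00 K

Original: g = 0.6458, ΔT = 1.5/(1−0.6458) = 4.2349 K.
Without permafrost-carbon: g' = 0.5358, ΔT' = 1.5/(1−0.5358) = 3.2314 K.
Change = 3.2314 − 4.2349 = -1.00 K.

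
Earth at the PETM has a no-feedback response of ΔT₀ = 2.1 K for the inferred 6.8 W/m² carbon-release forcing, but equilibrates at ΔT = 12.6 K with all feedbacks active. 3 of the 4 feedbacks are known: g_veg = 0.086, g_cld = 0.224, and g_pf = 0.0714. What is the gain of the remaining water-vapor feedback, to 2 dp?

0.45

Amplification A = ΔT/ΔT₀ = 12.6/2.1 = 6.
Total gain g = 1 − 1/A = 1 − 1/6 = 0.8333.
Known gains sum to 0.086 + 0.224 + 0.0714 = 0.3814.
g_wv = 0.8333 − 0.3814 = 0.45.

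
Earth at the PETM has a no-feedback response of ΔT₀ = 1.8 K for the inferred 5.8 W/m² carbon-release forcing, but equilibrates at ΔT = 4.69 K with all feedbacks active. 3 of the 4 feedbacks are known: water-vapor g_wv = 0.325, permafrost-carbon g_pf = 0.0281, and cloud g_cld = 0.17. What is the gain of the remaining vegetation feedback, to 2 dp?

Amplification A = ΔT/ΔT₀ = 4.69/1.8 = 2.606.
Total gain g = 1 − 1/A = 1 − 1/2.606 = 0.6163.
Known gains sum to 0.325 + 0.0281 + 0.17 = 0.5231.
g_veg = 0.6163 − 0.5231 = 0.09.

0.09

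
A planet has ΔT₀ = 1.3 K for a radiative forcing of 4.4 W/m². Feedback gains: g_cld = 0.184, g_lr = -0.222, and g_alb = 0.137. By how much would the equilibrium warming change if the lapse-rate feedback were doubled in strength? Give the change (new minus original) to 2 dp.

-0.29 K

Original: g = 0.099, ΔT = 1.3/(1−0.099) = 1.4428 K.
With doubled lapse-rate: g' = -0.123, ΔT' = 1.3/(1+0.123) = 1.1576 K.
Change = 1.1576 − 1.4428 = -0.29 K.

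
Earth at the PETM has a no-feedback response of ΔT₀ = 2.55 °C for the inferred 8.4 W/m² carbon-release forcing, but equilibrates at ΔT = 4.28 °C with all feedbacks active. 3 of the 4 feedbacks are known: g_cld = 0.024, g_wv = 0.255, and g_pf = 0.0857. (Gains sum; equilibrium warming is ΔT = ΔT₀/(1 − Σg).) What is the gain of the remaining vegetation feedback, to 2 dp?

0.04

Amplification A = ΔT/ΔT₀ = 4.28/2.55 = 1.678.
Total gain g = 1 − 1/A = 1 − 1/1.678 = 0.4041.
Known gains sum to 0.024 + 0.255 + 0.0857 = 0.3647.
g_veg = 0.4041 − 0.3647 = 0.04.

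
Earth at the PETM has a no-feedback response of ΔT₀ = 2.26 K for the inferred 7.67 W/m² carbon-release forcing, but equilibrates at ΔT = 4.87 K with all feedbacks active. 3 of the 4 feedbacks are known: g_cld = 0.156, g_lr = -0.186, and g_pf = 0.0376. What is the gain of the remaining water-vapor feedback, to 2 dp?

0.53

Amplification A = ΔT/ΔT₀ = 4.87/2.26 = 2.155.
Total gain g = 1 − 1/A = 1 − 1/2.155 = 0.536.
Known gains sum to 0.156 − 0.186 + 0.0376 = 0.0076.
g_wv = 0.536 − 0.0076 = 0.53.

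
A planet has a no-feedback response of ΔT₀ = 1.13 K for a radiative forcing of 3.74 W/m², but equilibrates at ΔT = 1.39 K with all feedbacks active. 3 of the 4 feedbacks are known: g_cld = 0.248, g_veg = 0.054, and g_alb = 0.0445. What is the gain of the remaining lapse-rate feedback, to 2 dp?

Amplification A = ΔT/ΔT₀ = 1.39/1.13 = 1.23.
Total gain g = 1 − 1/A = 1 − 1/1.23 = 0.187.
Known gains sum to 0.248 + 0.054 + 0.0445 = 0.3465.
g_lr = 0.187 − 0.3465 = -0.16.

-0.16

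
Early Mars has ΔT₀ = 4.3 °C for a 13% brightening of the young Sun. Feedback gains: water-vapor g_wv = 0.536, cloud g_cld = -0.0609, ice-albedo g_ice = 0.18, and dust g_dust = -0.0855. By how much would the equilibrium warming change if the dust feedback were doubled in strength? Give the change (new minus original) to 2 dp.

-1.66 °C

Original: g = 0.5696, ΔT = 4.3/(1−0.5696) = 9.9907 °C.
With doubled dust: g' = 0.4841, ΔT' = 4.3/(1−0.4841) = 8.3349 °C.
Change = 8.3349 − 9.9907 = -1.66 °C.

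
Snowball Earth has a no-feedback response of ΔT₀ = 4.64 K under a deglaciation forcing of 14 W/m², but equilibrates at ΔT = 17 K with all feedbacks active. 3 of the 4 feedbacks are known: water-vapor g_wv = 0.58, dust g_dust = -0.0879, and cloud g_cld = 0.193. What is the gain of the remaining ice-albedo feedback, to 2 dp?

0.04

Amplification A = ΔT/ΔT₀ = 17/4.64 = 3.664.
Total gain g = 1 − 1/A = 1 − 1/3.664 = 0.7271.
Known gains sum to 0.58 − 0.0879 + 0.193 = 0.6851.
g_ice = 0.7271 − 0.6851 = 0.04.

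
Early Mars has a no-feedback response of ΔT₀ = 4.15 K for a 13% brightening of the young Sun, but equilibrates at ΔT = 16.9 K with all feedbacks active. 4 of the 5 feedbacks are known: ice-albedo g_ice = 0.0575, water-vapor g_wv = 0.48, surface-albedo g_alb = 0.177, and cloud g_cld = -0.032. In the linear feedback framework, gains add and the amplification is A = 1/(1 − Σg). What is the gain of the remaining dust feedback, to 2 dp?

Amplification A = ΔT/ΔT₀ = 16.9/4.15 = 4.072.
Total gain g = 1 − 1/A = 1 − 1/4.072 = 0.7544.
Known gains sum to 0.0575 + 0.48 + 0.177 − 0.032 = 0.6825.
g_dust = 0.7544 − 0.6825 = 0.07.

0.07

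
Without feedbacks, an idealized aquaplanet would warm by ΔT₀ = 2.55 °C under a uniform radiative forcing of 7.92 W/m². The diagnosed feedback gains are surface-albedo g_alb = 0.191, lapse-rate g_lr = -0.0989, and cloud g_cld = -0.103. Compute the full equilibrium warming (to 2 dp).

Total gain g = 0.191 − 0.0989 − 0.103 = -0.0109.
Amplification A = 1/(1 + 0.0109) = 0.9892.
ΔT = 2.55 × 0.9892 = 2.52 °C.

2.52 °C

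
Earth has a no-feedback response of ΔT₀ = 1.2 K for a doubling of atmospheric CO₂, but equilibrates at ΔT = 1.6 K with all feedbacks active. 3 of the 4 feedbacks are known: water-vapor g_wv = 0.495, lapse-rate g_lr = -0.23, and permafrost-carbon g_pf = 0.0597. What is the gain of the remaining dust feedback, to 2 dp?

-0.07

Amplification A = ΔT/ΔT₀ = 1.6/1.2 = 1.333.
Total gain g = 1 − 1/A = 1 − 1/1.333 = 0.2498.
Known gains sum to 0.495 − 0.23 + 0.0597 = 0.3247.
g_dust = 0.2498 − 0.3247 = -0.07.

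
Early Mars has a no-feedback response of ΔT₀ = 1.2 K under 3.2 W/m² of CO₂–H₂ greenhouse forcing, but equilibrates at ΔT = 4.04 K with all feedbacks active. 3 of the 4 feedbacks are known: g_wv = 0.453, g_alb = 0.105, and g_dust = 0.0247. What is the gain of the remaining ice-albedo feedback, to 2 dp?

Amplification A = ΔT/ΔT₀ = 4.04/1.2 = 3.367.
Total gain g = 1 − 1/A = 1 − 1/3.367 = 0.703.
Known gains sum to 0.453 + 0.105 + 0.0247 = 0.5827.
g_ice = 0.703 − 0.5827 = 0.12.

0.12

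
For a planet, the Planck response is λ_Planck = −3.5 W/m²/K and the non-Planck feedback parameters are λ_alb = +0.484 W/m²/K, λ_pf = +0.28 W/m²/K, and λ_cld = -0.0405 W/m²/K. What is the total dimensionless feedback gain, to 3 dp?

0.207

Convert to gains: g_alb = 0.484/3.5 = 0.1383; g_pf = 0.28/3.5 = 0.08; g_cld = -0.0405/3.5 = -0.01157.
Total gain g = 0.20673.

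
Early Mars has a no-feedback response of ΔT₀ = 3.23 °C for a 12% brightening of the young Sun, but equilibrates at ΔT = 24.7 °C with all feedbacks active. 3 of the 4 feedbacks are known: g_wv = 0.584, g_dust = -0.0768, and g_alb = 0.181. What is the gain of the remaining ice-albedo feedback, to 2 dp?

Amplification A = ΔT/ΔT₀ = 24.7/3.23 = 7.647.
Total gain g = 1 − 1/A = 1 − 1/7.647 = 0.8692.
Known gains sum to 0.584 − 0.0768 + 0.181 = 0.6882.
g_ice = 0.8692 − 0.6882 = 0.18.

0.18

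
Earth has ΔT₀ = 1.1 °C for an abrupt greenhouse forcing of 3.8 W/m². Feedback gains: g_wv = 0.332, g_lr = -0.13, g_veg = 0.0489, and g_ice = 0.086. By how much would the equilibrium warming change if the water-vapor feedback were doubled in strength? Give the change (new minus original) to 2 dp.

1.66 °C

Original: g = 0.3369, ΔT = 1.1/(1−0.3369) = 1.6589 °C.
With doubled water-vapor: g' = 0.6689, ΔT' = 1.1/(1−0.6689) = 3.3223 °C.
Change = 3.3223 − 1.6589 = 1.66 °C.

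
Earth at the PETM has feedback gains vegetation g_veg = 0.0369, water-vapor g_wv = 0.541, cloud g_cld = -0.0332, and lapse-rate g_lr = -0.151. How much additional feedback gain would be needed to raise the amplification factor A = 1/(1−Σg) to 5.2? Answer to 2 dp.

Current total gain = 0.3937.
Target gain for A = 5.2: g* = 1 − 1/5.2 = 0.8077.
Additional gain needed = 0.8077 − 0.3937 = 0.41.

0.41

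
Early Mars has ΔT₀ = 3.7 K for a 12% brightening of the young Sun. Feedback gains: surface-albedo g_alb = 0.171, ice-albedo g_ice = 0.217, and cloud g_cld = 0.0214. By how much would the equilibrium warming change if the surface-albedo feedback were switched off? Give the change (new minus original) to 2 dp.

Original: g = 0.4094, ΔT = 3.7/(1−0.4094) = 6.2648 K.
Without surface-albedo: g' = 0.2384, ΔT' = 3.7/(1−0.2384) = 4.8582 K.
Change = 4.8582 − 6.2648 = -1.41 K.

-1.41 K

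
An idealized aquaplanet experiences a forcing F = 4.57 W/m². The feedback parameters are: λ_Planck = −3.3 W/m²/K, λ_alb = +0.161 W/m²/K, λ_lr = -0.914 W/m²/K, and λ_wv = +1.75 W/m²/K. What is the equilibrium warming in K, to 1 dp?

2.0 K

Net feedback parameter λ = (−3.3) + (+0.161) + (-0.914) + (+1.75) = -2.303 W/m²/K.
ΔT = −F/λ = −4.57/(-2.303) = 2.0 K.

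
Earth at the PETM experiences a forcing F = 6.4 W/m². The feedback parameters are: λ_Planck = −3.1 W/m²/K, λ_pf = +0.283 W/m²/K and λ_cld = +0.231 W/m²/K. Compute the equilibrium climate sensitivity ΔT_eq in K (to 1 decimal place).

Net feedback parameter λ = (−3.1) + (+0.283) + (+0.231) = -2.586 W/m²/K.
ΔT = −F/λ = −6.4/(-2.586) = 2.5 K.

2.5 K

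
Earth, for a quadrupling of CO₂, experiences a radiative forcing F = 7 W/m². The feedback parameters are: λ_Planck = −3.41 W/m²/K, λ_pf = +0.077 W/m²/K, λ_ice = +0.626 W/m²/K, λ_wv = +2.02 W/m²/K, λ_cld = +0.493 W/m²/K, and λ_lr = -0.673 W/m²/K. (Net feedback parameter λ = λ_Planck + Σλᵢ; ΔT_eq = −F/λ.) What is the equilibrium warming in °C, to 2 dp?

8.07 °C

Net feedback parameter λ = (−3.41) + (+0.077) + (+0.626) + (+2.02) + (+0.493) + (-0.673) = -0.867 W/m²/K.
ΔT = −F/λ = −7/(-0.867) = 8.07 °C.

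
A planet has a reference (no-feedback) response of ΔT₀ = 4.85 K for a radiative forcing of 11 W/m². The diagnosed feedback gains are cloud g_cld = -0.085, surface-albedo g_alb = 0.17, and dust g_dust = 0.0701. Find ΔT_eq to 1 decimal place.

Total gain g = -0.085 + 0.17 + 0.0701 = 0.1551.
Amplification A = 1/(1 − 0.1551) = 1.184.
ΔT = 4.85 × 1.184 = 5.7 K.

5.7 K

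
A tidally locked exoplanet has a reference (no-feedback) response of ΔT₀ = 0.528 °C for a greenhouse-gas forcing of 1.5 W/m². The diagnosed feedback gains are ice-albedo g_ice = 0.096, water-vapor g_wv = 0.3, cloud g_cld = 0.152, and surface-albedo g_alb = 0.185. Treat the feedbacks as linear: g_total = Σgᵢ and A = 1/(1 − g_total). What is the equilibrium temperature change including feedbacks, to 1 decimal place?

2.0 °C

Total gain g = 0.096 + 0.3 + 0.152 + 0.185 = 0.733.
Amplification A = 1/(1 − 0.733) = 3.745.
ΔT = 0.528 × 3.745 = 2.0 °C.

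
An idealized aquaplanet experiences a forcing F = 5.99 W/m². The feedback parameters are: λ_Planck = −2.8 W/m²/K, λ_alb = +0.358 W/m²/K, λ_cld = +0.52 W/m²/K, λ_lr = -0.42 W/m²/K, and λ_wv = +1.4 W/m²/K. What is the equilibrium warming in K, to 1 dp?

6.4 K

Net feedback parameter λ = (−2.8) + (+0.358) + (+0.52) + (-0.42) + (+1.4) = -0.942 W/m²/K.
ΔT = −F/λ = −5.99/(-0.942) = 6.4 K.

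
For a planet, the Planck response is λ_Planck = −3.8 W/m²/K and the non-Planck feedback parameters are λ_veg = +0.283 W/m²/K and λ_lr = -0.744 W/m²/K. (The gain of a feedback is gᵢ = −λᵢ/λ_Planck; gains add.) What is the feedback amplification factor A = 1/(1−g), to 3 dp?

Convert to gains: g_veg = 0.283/3.8 = 0.07447; g_lr = -0.744/3.8 = -0.1958.
Total gain g = -0.12133.
A = 1/(1 + 0.12133) = 0.892.

0.892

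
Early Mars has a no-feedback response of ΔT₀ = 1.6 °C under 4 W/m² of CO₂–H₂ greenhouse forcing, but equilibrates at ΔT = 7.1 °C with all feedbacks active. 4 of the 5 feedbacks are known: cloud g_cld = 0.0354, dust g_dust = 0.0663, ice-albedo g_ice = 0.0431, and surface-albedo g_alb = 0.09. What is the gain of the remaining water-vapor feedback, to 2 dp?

0.54

Amplification A = ΔT/ΔT₀ = 7.1/1.6 = 4.437.
Total gain g = 1 − 1/A = 1 − 1/4.437 = 0.7746.
Known gains sum to 0.0354 + 0.0663 + 0.0431 + 0.09 = 0.2348.
g_wv = 0.7746 − 0.2348 = 0.54.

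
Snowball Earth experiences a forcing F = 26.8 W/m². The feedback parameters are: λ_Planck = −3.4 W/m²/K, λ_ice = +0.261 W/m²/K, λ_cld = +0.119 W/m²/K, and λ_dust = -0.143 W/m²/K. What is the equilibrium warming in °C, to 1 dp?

8.5 °C

Net feedback parameter λ = (−3.4) + (+0.261) + (+0.119) + (-0.143) = -3.163 W/m²/K.
ΔT = −F/λ = −26.8/(-3.163) = 8.5 °C.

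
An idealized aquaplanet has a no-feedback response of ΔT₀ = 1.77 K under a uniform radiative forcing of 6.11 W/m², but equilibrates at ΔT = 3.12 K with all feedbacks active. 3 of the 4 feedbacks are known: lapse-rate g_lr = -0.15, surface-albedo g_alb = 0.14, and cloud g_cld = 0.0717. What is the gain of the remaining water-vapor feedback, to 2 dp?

0.37

Amplification A = ΔT/ΔT₀ = 3.12/1.77 = 1.763.
Total gain g = 1 − 1/A = 1 − 1/1.763 = 0.4328.
Known gains sum to -0.15 + 0.14 + 0.0717 = 0.0617.
g_wv = 0.4328 − 0.0617 = 0.37.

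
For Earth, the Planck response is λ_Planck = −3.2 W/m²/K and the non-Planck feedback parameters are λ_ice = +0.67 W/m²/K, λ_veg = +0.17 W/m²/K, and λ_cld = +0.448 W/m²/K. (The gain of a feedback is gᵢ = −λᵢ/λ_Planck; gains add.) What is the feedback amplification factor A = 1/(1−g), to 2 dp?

1.67

Convert to gains: g_ice = 0.67/3.2 = 0.2094; g_veg = 0.17/3.2 = 0.05312; g_cld = 0.448/3.2 = 0.14.
Total gain g = 0.40252.
A = 1/(1 − 0.40252) = 1.67.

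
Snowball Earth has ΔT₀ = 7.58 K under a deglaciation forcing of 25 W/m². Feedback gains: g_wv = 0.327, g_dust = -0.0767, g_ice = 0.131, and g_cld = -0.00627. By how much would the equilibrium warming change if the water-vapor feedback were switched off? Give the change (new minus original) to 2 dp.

-4.17 K

Original: g = 0.37503, ΔT = 7.58/(1−0.37503) = 12.1286 K.
Without water-vapor: g' = 0.04803, ΔT' = 7.58/(1−0.04803) = 7.9624 K.
Change = 7.9624 − 12.1286 = -4.17 K.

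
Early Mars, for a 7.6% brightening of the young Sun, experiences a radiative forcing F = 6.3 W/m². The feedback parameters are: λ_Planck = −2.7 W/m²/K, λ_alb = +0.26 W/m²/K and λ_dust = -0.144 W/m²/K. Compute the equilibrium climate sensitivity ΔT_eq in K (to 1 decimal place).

Net feedback parameter λ = (−2.7) + (+0.26) + (-0.144) = -2.584 W/m²/K.
ΔT = −F/λ = −6.3/(-2.584) = 2.4 K.

2.4 K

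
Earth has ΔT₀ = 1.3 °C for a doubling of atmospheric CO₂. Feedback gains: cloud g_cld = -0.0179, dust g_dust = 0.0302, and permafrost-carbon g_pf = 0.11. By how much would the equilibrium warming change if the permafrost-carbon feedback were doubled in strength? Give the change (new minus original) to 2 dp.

Original: g = 0.1223, ΔT = 1.3/(1−0.1223) = 1.4811 °C.
With doubled permafrost-carbon: g' = 0.2323, ΔT' = 1.3/(1−0.2323) = 1.6934 °C.
Change = 1.6934 − 1.4811 = 0.21 °C.

0.21 °C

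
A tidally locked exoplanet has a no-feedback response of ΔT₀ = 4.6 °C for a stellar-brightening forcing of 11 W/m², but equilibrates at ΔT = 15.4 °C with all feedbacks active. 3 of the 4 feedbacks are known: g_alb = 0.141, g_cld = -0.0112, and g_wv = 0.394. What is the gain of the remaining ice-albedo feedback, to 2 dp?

Amplification A = ΔT/ΔT₀ = 15.4/4.6 = 3.348.
Total gain g = 1 − 1/A = 1 − 1/3.348 = 0.7013.
Known gains sum to 0.141 − 0.0112 + 0.394 = 0.5238.
g_ice = 0.7013 − 0.5238 = 0.18.

0.18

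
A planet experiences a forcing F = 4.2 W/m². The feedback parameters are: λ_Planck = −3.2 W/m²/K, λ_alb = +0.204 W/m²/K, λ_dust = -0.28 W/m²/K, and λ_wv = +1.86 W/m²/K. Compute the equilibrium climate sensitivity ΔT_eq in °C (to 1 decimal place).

Net feedback parameter λ = (−3.2) + (+0.204) + (-0.28) + (+1.86) = -1.416 W/m²/K.
ΔT = −F/λ = −4.2/(-1.416) = 3.0 °C.

3.0 °C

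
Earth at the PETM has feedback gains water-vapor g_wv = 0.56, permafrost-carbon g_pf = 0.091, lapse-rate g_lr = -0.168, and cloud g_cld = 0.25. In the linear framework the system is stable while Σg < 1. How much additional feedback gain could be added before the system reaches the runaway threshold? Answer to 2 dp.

Current total gain = 0.56 + 0.091 − 0.168 + 0.25 = 0.733.
Margin to runaway = 1 − 0.733 = 0.27.

0.27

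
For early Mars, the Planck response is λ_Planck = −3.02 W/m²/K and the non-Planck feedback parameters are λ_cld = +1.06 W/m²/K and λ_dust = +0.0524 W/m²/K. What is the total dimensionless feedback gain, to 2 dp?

0.37

Convert to gains: g_cld = 1.06/3.02 = 0.351; g_dust = 0.0524/3.02 = 0.01735.
Total gain g = 0.36835.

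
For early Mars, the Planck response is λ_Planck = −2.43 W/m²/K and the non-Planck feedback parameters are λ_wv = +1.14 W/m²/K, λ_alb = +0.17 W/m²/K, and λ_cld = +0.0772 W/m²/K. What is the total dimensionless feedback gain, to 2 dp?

Convert to gains: g_wv = 1.14/2.43 = 0.4691; g_alb = 0.17/2.43 = 0.06996; g_cld = 0.0772/2.43 = 0.03177.
Total gain g = 0.57083.

0.57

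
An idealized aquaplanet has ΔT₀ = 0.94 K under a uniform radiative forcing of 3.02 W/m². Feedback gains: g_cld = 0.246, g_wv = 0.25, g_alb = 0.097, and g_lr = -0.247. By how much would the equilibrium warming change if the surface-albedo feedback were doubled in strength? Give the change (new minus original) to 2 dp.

Original: g = 0.346, ΔT = 0.94/(1−0.346) = 1.4373 K.
With doubled surface-albedo: g' = 0.443, ΔT' = 0.94/(1−0.443) = 1.6876 K.
Change = 1.6876 − 1.4373 = 0.25 K.

0.25 K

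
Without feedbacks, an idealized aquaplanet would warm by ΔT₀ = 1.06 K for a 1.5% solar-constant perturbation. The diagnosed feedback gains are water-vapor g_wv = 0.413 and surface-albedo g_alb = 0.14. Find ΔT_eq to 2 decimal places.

Total gain g = 0.413 + 0.14 = 0.553.
Amplification A = 1/(1 − 0.553) = 2.237.
ΔT = 1.06 × 2.237 = 2.37 K.

2.37 K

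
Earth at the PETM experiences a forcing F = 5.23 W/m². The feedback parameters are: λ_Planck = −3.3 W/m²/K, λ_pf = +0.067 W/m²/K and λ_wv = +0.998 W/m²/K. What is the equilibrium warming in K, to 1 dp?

Net feedback parameter λ = (−3.3) + (+0.067) + (+0.998) = -2.235 W/m²/K.
ΔT = −F/λ = −5.23/(-2.235) = 2.3 K.

2.3 K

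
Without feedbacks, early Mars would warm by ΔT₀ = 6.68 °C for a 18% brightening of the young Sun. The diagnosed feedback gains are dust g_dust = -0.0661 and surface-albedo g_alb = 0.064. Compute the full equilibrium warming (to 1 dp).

6.7 °C

Total gain g = -0.0661 + 0.064 = -0.0021.
Amplification A = 1/(1 + 0.0021) = 0.9979.
ΔT = 6.68 × 0.9979 = 6.7 °C.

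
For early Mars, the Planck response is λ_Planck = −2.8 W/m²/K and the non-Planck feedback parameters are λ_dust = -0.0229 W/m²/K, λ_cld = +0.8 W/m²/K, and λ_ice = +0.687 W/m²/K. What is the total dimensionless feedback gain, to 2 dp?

Convert to gains: g_dust = -0.0229/2.8 = -0.008179; g_cld = 0.8/2.8 = 0.2857; g_ice = 0.687/2.8 = 0.2454.
Total gain g = 0.522921.

0.52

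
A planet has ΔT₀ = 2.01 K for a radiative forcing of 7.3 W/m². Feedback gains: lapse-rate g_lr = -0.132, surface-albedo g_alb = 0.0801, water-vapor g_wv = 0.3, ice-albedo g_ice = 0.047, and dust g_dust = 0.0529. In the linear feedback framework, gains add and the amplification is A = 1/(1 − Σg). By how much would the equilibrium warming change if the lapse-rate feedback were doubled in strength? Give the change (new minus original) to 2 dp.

Original: g = 0.348, ΔT = 2.01/(1−0.348) = 3.0828 K.
With doubled lapse-rate: g' = 0.216, ΔT' = 2.01/(1−0.216) = 2.5638 K.
Change = 2.5638 − 3.0828 = -0.52 K.

-0.52 K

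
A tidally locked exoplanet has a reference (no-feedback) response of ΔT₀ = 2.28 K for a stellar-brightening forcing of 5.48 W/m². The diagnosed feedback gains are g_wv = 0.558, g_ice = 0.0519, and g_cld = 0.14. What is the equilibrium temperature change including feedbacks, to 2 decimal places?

Total gain g = 0.558 + 0.0519 + 0.14 = 0.7499.
Amplification A = 1/(1 − 0.7499) = 3.998.
ΔT = 2.28 × 3.998 = 9.12 K.

9.12 K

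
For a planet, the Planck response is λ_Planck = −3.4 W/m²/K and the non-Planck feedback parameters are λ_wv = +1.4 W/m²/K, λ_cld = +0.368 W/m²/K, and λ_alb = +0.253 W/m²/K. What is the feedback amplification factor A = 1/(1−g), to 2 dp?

Convert to gains: g_wv = 1.4/3.4 = 0.4118; g_cld = 0.368/3.4 = 0.1082; g_alb = 0.253/3.4 = 0.07441.
Total gain g = 0.59441.
A = 1/(1 − 0.59441) = 2.47.

2.47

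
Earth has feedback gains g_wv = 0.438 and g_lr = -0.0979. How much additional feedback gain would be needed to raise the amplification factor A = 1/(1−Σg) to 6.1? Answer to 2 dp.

Current total gain = 0.3401.
Target gain for A = 6.1: g* = 1 − 1/6.1 = 0.8361.
Additional gain needed = 0.8361 − 0.3401 = 0.50.

0.50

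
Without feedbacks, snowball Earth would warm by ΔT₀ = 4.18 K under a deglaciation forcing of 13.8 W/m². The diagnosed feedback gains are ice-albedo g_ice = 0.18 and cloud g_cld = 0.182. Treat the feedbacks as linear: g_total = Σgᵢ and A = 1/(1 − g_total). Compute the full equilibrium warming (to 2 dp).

6.55 K

Total gain g = 0.18 + 0.182 = 0.362.
Amplification A = 1/(1 − 0.362) = 1.567.
ΔT = 4.18 × 1.567 = 6.55 K.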